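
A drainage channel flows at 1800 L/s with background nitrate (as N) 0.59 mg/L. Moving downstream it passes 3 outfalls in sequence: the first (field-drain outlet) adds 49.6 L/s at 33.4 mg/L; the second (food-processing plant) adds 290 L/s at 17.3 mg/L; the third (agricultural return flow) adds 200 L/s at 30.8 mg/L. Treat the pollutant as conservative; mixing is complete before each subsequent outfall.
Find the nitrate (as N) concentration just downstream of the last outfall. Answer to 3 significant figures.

5.94 mg/L

Below outfall 1: Q → 1850 L/s, C = (1800·0.5900 + 49.60·33.40)/1850 = 1.470 mg/L.
Below outfall 2: Q → 2140 L/s, C = (1850·1.470 + 290.0·17.30)/2140 = 3.615 mg/L.
Below outfall 3: Q → 2340 L/s, C = (2140·3.615 + 200.0·30.80)/2340 = 5.939 mg/L.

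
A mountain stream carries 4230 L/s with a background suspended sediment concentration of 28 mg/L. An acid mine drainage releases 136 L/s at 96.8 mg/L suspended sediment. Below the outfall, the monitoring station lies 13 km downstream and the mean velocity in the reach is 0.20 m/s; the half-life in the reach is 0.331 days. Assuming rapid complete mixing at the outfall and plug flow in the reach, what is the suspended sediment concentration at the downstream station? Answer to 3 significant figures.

After mixing, C = (4230·28.00 + 136.0·96.80) / 4366 = 131600/4366 = 30.14 mg/L.
Travel time t = 13·1000 / 0.20 = 65000 s = 18.06 h.
Half-life 0.331 d → k = ln 2 / 0.331 = 2.094 d⁻¹.
First-order decay: C = 30.14·exp(−k·t) = 30.14·0.2069 = 6.237 mg/L.

6.24 mg/L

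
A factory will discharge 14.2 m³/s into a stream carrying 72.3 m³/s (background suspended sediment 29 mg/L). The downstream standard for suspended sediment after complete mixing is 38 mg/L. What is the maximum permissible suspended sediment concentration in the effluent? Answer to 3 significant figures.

83.8 mg/L

At the limit, (Qr·Cr + Qe·Cₑ)/(Qr + Qe) = 38:
Cₑ = (86.50·38 − 72.30·29.00) / 14.20 = 83.82 mg/L.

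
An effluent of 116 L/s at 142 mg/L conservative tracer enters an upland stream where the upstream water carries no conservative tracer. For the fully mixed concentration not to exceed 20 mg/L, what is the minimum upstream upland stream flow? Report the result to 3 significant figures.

Set C_mix = 20: (Q·0 + 116.0·142.0) / (Q + 116.0) = 20
→ Q = 116.0·(142.0 − 20)/(20 − 0) = 707.6 L/s.

708 L/s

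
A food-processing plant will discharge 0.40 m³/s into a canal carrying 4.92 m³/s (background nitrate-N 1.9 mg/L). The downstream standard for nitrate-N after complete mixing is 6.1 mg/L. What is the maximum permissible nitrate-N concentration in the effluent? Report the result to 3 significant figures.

57.8 mg/L

At the limit, (Qr·Cr + Qe·Cₑ)/(Qr + Qe) = 6.1:
Cₑ = (5.320·6.1 − 4.920·1.900) / 0.4000 = 57.76 mg/L.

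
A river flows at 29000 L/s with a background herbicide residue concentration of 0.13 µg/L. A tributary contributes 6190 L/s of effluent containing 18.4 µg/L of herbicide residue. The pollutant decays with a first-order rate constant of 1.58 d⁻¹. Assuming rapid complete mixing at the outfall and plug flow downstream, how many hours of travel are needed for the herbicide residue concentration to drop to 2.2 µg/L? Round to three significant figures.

6.36 h

Mixed concentration C = ΣQC/ΣQ = (29000·0.1300 + 6190·18.40) / 35190 = 117700/35190 = 3.344 µg/L.
3.344·exp(−k·t) = 2.2 → t = ln(3.344/2.2)/k = 22890 s = 6.359 h.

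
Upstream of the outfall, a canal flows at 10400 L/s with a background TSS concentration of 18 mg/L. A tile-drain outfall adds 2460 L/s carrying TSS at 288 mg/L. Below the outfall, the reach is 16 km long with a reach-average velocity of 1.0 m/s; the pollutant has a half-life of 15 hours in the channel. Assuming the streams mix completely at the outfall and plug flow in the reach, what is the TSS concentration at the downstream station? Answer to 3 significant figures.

Mixed concentration C = ΣQC/ΣQ = (10400·18.00 + 2460·288.0) / 12860 = 895700/12860 = 69.65 mg/L.
Travel time t = 16·1000 / 1.0 = 16000 s = 4.444 h.
Half-life 15 h → k = ln 2 / 15 = 0.04621 h⁻¹ = 1.109 d⁻¹.
Applying C = C₀e^(−kt): 69.65 × 0.8143 = 56.72 mg/L.

56.7 mg/L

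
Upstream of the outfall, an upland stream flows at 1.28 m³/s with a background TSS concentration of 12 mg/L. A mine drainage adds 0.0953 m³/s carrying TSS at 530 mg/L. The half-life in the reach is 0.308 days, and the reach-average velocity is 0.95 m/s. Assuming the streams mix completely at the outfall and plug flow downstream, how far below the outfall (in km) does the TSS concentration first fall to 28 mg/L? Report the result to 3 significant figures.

19.6 km

Conservation of mass: C = (1.280·12.00 + 0.09530·530.0) / 1.375 = 65.87/1.375 = 47.89 mg/L.
Half-life 0.308 d → k = ln 2 / 0.308 = 2.250 d⁻¹.
Set 47.89·exp(−k·t) = 28 → t = ln(47.89/28)/k = 20610 s = 5.725 h.
Distance = v·t = 0.95·20610 = 19580 m = 19.58 km.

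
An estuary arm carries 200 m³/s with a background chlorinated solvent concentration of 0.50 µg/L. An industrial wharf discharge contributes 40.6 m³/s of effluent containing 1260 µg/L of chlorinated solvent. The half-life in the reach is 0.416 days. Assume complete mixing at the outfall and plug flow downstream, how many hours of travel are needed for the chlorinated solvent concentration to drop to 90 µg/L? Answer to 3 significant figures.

Mass balance: C = (200.0·0.5000 + 40.60·1260) / 240.6 = 51260/240.6 = 213.0 µg/L.
Half-life 0.416 d → k = ln 2 / 0.416 = 1.666 d⁻¹.
213.0·exp(−k·t) = 90 → t = ln(213.0/90)/k = 44680 s = 12.41 h.

12.4 h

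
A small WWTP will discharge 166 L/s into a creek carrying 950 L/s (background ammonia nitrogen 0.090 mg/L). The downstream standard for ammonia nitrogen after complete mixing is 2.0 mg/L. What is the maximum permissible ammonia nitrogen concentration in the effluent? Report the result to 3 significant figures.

At the limit, (Qr·Cr + Qe·Cₑ)/(Qr + Qe) = 2.0:
Cₑ = (1116·2.0 − 950.0·0.09000) / 166.0 = 12.93 mg/L.

12.9 mg/L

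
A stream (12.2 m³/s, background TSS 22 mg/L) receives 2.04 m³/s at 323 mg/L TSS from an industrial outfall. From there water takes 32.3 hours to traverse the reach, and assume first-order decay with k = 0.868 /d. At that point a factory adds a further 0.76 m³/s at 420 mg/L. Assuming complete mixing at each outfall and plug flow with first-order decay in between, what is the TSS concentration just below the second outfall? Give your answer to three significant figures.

40.5 mg/L

After mixing, C = (12.20·22.00 + 2.040·323.0) / 14.24 = 927.3/14.24 = 65.12 mg/L; combined flow 14.24 m³/s.
Applying C = C₀e^(−kt): 65.12 × 0.3109 = 20.25 mg/L.
Second outfall: C = (14.24·20.25 + 0.7600·420.0)/15.00 = 40.50 mg/L.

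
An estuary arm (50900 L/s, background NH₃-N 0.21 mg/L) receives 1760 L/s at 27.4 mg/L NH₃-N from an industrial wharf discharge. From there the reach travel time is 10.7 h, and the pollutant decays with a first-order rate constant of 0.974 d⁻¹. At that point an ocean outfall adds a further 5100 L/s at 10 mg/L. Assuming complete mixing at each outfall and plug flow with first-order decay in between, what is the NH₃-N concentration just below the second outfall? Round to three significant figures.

Conservation of mass: C = (50900·0.2100 + 1760·27.40) / 52660 = 58910/52660 = 1.119 mg/L; combined flow 52660 L/s.
Applying C = C₀e^(−kt): 1.119 × 0.6478 = 0.7247 mg/L.
At the second outfall, C = (52660·0.7247 + 5100·10.00) / (52660 + 5100) = 1.544 mg/L.

1.54 mg/L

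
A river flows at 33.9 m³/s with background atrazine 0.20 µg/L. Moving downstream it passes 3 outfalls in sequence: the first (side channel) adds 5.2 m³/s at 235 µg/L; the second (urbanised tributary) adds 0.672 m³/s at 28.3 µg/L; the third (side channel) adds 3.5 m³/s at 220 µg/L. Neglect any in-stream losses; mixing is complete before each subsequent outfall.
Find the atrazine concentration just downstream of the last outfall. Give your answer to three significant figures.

46.6 µg/L

Below outfall 1: Q → 39.10 m³/s, C = (33.90·0.2000 + 5.200·235.0)/39.10 = 31.43 µg/L.
Below outfall 2: Q → 39.77 m³/s, C = (39.10·31.43 + 0.6720·28.30)/39.77 = 31.37 µg/L.
Below outfall 3: Q → 43.27 m³/s, C = (39.77·31.37 + 3.500·220.0)/43.27 = 46.63 µg/L.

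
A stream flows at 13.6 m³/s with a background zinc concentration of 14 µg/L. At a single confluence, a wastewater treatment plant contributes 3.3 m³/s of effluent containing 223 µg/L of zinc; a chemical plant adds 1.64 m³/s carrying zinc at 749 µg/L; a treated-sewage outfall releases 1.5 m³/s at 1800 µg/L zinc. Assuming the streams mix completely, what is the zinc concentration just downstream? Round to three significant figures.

After mixing, C = (13.60·14.00 + 3.300·223.0 + 1.640·749.0 + 1.500·1800) / 20.04 = 4855/20.04 = 242.2 µg/L.

242 µg/L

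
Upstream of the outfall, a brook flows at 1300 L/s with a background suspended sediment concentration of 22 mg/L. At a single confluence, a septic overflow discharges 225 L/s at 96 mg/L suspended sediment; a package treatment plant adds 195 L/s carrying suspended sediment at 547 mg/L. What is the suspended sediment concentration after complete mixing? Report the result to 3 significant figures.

91.2 mg/L

Conservation of mass: C = (1300·22.00 + 225.0·96.00 + 195.0·547.0) / 1720 = 156900/1720 = 91.20 mg/L.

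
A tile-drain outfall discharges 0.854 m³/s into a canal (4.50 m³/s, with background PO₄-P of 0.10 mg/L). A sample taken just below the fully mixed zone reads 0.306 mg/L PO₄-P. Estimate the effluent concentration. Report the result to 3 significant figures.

Mass balance: 4.500·0.1000 + 0.8540·Cₑ = 5.354·0.3060
→ Cₑ = (5.354·0.3060 − 4.500·0.1000) / 0.8540 = 1.391 mg/L.

1.39 mg/L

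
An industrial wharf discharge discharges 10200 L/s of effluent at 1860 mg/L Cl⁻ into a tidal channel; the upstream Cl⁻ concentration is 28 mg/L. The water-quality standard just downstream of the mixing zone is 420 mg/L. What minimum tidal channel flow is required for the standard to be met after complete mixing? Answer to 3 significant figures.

Set C_mix = 420: (Q·28.00 + 10200·1860) / (Q + 10200) = 420
→ Q = 10200·(1860 − 420)/(420 − 28.00) = 37470 L/s.

37500 L/s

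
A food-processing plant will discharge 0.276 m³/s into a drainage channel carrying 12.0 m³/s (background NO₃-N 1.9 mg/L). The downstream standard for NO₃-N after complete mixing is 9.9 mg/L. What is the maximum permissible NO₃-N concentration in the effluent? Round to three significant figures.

At the limit, (Qr·Cr + Qe·Cₑ)/(Qr + Qe) = 9.9:
Cₑ = (12.28·9.9 − 12.00·1.900) / 0.2760 = 357.7 mg/L.

358 mg/L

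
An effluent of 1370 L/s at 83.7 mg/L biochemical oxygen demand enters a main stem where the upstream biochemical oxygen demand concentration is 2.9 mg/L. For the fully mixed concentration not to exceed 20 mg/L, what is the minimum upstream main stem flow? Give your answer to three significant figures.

Set C_mix = 20: (Q·2.900 + 1370·83.70) / (Q + 1370) = 20
→ Q = 1370·(83.70 − 20)/(20 − 2.900) = 5103 L/s.

5100 L/s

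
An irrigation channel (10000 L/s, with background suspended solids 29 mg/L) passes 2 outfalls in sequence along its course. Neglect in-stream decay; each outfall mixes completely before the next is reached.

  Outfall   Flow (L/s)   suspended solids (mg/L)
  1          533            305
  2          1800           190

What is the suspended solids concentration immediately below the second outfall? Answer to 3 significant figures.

64.4 mg/L

After outfall 1: Q = 10000 + 533.0 = 10530 L/s; C = (10000·29.00 + 533.0·305.0)/10530 = 42.97 mg/L.
After outfall 2: Q = 10530 + 1800 = 12330 L/s; C = (10530·42.97 + 1800·190.0)/12330 = 64.43 mg/L.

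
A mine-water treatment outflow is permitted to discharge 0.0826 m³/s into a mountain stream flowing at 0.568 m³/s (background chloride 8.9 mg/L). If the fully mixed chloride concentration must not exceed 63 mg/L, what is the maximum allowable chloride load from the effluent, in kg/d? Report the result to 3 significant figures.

Mass balance at the limit: 0.5680·8.900 + 0.08260·Cₑ = 0.6506·63 → Cₑ = 435.0 mg/L.
Load = 0.08260 m³/s × 435.0 g/m³ × 86 400 s/d = 3105 kg/d.

3100 kg/d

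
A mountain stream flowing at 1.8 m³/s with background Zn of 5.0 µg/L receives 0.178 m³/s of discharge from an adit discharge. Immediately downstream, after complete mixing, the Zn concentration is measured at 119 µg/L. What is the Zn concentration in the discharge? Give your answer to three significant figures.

Mass balance: 1.800·5.000 + 0.1780·Cₑ = 1.978·119.0
→ Cₑ = (1.978·119.0 − 1.800·5.000) / 0.1780 = 1272 µg/L.

1270 µg/L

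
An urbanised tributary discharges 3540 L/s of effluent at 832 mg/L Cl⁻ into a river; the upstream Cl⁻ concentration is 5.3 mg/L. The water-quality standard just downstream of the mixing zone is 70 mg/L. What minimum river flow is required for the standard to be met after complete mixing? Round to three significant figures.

Set C_mix = 70: (Q·5.300 + 3540·832.0) / (Q + 3540) = 70
→ Q = 3540·(832.0 − 70)/(70 − 5.300) = 41690 L/s.

41700 L/s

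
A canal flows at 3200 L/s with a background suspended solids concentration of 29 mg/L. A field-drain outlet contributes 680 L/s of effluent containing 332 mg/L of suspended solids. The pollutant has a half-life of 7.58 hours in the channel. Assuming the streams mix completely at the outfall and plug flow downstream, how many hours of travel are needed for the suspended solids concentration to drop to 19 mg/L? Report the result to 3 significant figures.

Flow-weighted average: C = (3200·29.00 + 680.0·332.0) / 3880 = 318600/3880 = 82.10 mg/L.
Half-life 7.58 h → k = ln 2 / 7.58 = 0.09144 h⁻¹ = 2.195 d⁻¹.
82.10·exp(−k·t) = 19 → t = ln(82.10/19)/k = 57620 s = 16.00 h.

16.0 h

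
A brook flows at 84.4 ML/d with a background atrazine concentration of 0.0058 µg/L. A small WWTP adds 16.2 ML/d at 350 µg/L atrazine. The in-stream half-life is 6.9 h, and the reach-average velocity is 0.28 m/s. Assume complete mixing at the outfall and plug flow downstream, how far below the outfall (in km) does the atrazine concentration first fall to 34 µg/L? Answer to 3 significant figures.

Mixed concentration C = ΣQC/ΣQ = (84.40·0.005800 + 16.20·350.0) / 100.6 = 5670/100.6 = 56.37 µg/L.
Half-life 6.9 h → k = ln 2 / 6.9 = 0.1005 h⁻¹ = 2.411 d⁻¹.
Set 56.37·exp(−k·t) = 34 → t = ln(56.37/34)/k = 18120 s = 5.032 h.
Distance = v·t = 0.28·18120 = 5072 m = 5.072 km.

5.07 km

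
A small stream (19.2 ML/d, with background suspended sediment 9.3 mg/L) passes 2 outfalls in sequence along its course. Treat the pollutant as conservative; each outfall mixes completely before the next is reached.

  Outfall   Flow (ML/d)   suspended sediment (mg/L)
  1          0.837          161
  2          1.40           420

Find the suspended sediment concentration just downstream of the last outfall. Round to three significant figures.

Outfall 1: combined Q = 20.04 ML/d; C = (19.20·9.300 + 0.8370·161.0)/20.04 = 15.64 mg/L.
Outfall 2: combined Q = 21.44 ML/d; C = (20.04·15.64 + 1.400·420.0)/21.44 = 42.04 mg/L.

42.0 mg/L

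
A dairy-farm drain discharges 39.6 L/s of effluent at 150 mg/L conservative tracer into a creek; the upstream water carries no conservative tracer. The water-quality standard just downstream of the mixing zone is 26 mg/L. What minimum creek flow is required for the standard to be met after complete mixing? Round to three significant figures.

Set C_mix = 26: (Q·0 + 39.60·150.0) / (Q + 39.60) = 26
→ Q = 39.60·(150.0 − 26)/(26 − 0) = 188.9 L/s.

189 L/s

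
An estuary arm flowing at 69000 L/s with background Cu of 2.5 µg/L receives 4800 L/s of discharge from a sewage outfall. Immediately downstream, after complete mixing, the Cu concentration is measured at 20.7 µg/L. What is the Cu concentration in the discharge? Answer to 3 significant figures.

Mass balance: 69000·2.500 + 4800·Cₑ = 73800·20.70
→ Cₑ = (73800·20.70 − 69000·2.500) / 4800 = 282.3 µg/L.

282 µg/L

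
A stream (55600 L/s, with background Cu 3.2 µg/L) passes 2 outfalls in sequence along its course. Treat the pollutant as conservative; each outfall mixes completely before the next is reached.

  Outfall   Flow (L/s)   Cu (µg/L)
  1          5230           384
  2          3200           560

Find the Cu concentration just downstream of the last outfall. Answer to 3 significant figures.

Outfall 1: combined Q = 60830 L/s; C = (55600·3.200 + 5230·384.0)/60830 = 35.94 µg/L.
Outfall 2: combined Q = 64030 L/s; C = (60830·35.94 + 3200·560.0)/64030 = 62.13 µg/L.

62.1 µg/L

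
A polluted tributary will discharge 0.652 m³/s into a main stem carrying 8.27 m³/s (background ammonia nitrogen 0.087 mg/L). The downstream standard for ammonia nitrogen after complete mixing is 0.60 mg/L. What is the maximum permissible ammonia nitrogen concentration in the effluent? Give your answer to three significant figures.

7.11 mg/L

At the limit, (Qr·Cr + Qe·Cₑ)/(Qr + Qe) = 0.60:
Cₑ = (8.922·0.60 − 8.270·0.08700) / 0.6520 = 7.107 mg/L.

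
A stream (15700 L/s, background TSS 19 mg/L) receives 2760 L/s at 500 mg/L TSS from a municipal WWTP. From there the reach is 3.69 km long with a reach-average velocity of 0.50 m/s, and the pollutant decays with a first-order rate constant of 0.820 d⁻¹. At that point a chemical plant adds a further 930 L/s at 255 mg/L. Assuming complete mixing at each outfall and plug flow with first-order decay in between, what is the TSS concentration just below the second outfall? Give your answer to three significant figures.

Conservation of mass: C = (15700·19.00 + 2760·500.0) / 18460 = 1678000/18460 = 90.92 mg/L; combined flow 18460 L/s.
Travel time t = 3.69·1000 / 0.50 = 7380 s = 2.050 h.
Applying C = C₀e^(−kt): 90.92 × 0.9324 = 84.77 mg/L.
At the second outfall, C = (18460·84.77 + 930.0·255.0) / (18460 + 930.0) = 92.93 mg/L.

92.9 mg/L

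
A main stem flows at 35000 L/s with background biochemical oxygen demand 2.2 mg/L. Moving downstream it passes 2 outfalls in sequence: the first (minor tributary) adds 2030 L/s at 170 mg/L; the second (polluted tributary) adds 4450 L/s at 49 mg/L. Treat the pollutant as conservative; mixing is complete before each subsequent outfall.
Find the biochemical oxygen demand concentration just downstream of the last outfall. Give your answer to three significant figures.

15.4 mg/L

Outfall 1: combined Q = 37030 L/s; C = (35000·2.200 + 2030·170.0)/37030 = 11.40 mg/L.
Outfall 2: combined Q = 41480 L/s; C = (37030·11.40 + 4450·49.00)/41480 = 15.43 mg/L.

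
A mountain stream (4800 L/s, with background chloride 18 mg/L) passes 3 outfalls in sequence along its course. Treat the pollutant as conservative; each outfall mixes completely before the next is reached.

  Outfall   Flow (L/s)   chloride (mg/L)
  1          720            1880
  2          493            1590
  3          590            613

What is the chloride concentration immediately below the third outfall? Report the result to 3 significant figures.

After outfall 1: Q = 4800 + 720.0 = 5520 L/s; C = (4800·18.00 + 720.0·1880)/5520 = 260.9 mg/L.
After outfall 2: Q = 5520 + 493.0 = 6013 L/s; C = (5520·260.9 + 493.0·1590)/6013 = 369.8 mg/L.
After outfall 3: Q = 6013 + 590.0 = 6603 L/s; C = (6013·369.8 + 590.0·613.0)/6603 = 391.6 mg/L.

392 mg/L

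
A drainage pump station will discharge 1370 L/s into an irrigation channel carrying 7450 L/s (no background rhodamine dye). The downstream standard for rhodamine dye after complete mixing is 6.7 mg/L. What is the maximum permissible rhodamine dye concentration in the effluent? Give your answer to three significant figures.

At the limit, (Qr·Cr + Qe·Cₑ)/(Qr + Qe) = 6.7:
Cₑ = (8820·6.7 − 7450·0) / 1370 = 43.13 mg/L.

43.1 mg/L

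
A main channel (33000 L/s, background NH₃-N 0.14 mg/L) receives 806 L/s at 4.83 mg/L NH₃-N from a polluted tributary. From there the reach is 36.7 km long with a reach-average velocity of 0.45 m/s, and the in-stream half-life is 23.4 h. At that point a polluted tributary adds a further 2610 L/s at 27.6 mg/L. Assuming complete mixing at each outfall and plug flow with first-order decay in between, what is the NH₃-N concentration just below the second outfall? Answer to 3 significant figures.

2.10 mg/L

Mass balance: C = (33000·0.1400 + 806.0·4.830) / 33810 = 8513/33810 = 0.2518 mg/L; combined flow 33810 L/s.
Travel time t = 36.7·1000 / 0.45 = 81560 s = 22.65 h.
Half-life 23.4 h → k = ln 2 / 23.4 = 0.02962 h⁻¹ = 0.7109 d⁻¹.
After decay, C = 0.2518 × e^(−kt) = 0.2518 × 0.5112 = 0.1287 mg/L.
Second outfall: C = (33810·0.1287 + 2610·27.60)/36420 = 2.098 mg/L.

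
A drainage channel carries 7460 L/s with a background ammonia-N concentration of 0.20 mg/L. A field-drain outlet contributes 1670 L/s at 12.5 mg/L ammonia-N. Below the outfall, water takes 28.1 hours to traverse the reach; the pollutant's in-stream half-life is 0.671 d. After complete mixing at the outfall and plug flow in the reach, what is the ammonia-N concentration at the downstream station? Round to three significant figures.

Mixed concentration C = ΣQC/ΣQ = (7460·0.2000 + 1670·12.50) / 9130 = 22370/9130 = 2.450 mg/L.
Half-life 0.671 d → k = ln 2 / 0.671 = 1.033 d⁻¹.
First-order decay: C = 2.450·exp(−k·t) = 2.450·0.2984 = 0.7309 mg/L.

0.731 mg/L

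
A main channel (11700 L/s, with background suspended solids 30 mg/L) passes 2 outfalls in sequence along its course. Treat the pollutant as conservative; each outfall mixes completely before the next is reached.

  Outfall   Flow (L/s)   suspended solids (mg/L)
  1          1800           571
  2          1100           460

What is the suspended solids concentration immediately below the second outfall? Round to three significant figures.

129 mg/L

Outfall 1: combined Q = 13500 L/s; C = (11700·30.00 + 1800·571.0)/13500 = 102.1 mg/L.
Outfall 2: combined Q = 14600 L/s; C = (13500·102.1 + 1100·460.0)/14600 = 129.1 mg/L.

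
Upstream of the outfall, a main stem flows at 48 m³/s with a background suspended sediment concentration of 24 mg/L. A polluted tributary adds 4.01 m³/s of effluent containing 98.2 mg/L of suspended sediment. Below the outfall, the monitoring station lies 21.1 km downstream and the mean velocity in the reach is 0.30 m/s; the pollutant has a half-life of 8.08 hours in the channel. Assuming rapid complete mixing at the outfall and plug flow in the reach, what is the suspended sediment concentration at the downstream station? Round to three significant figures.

5.56 mg/L

Conservation of mass: C = (48.00·24.00 + 4.010·98.20) / 52.01 = 1546/52.01 = 29.72 mg/L.
Travel time t = 21.1·1000 / 0.30 = 70330 s = 19.54 h.
Half-life 8.08 h → k = ln 2 / 8.08 = 0.08579 h⁻¹ = 2.059 d⁻¹.
Decay over the reach: 29.72·exp(−kt) = 29.72·0.1871 = 5.561 mg/L.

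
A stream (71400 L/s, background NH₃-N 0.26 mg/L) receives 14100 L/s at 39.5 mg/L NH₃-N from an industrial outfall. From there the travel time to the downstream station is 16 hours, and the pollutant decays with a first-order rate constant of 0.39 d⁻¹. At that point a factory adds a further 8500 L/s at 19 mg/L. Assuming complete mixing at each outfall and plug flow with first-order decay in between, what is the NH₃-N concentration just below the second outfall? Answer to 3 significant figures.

6.44 mg/L

Conservation of mass: C = (71400·0.2600 + 14100·39.50) / 85500 = 575500/85500 = 6.731 mg/L; combined flow 85500 L/s.
Applying C = C₀e^(−kt): 6.731 × 0.7711 = 5.190 mg/L.
At the second outfall, C = (85500·5.190 + 8500·19.00) / (85500 + 8500) = 6.439 mg/L.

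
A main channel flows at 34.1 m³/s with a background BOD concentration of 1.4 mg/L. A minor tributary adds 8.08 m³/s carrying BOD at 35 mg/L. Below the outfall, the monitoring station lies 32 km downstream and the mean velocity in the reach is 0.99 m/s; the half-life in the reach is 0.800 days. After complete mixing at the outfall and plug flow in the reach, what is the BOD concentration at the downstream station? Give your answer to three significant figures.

Mixed concentration C = ΣQC/ΣQ = (34.10·1.400 + 8.080·35.00) / 42.18 = 330.5/42.18 = 7.836 mg/L.
Travel time t = 32·1000 / 0.99 = 32320 s = 8.979 h.
Half-life 0.800 d → k = ln 2 / 0.800 = 0.8664 d⁻¹.
Decay over the reach: 7.836·exp(−kt) = 7.836·0.7231 = 5.667 mg/L.

5.67 mg/L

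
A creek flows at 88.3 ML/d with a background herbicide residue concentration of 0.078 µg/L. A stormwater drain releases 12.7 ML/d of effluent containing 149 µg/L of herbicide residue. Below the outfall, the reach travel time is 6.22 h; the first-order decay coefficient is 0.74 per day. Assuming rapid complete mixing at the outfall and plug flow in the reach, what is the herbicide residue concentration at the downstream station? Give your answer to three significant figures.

After mixing, C = (88.30·0.07800 + 12.70·149.0) / 101.0 = 1899/101.0 = 18.80 µg/L.
After decay, C = 18.80 × e^(−kt) = 18.80 × 0.8255 = 15.52 µg/L.

15.5 µg/L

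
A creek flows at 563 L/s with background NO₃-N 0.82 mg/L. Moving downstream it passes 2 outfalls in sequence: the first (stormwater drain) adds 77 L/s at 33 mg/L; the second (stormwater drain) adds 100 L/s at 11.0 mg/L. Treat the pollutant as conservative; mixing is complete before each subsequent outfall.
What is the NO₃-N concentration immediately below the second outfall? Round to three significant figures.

Outfall 1: combined Q = 640.0 L/s; C = (563.0·0.8200 + 77.00·33.00)/640.0 = 4.692 mg/L.
Outfall 2: combined Q = 740.0 L/s; C = (640.0·4.692 + 100.0·11.00)/740.0 = 5.544 mg/L.

5.54 mg/L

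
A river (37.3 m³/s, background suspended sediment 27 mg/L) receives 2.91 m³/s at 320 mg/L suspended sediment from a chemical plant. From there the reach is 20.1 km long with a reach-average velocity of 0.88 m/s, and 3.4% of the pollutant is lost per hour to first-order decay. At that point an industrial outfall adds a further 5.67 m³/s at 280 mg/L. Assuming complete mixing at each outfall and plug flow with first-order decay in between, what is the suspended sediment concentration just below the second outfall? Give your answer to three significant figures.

Mixed concentration C = ΣQC/ΣQ = (37.30·27.00 + 2.910·320.0) / 40.21 = 1938/40.21 = 48.20 mg/L; combined flow 40.21 m³/s.
Travel time t = 20.1·1000 / 0.88 = 22840 s = 6.345 h.
3.4%/h lost → k = −ln(1 − 0.034) = 0.03459 h⁻¹.
Decay over the reach: 48.20·exp(−kt) = 48.20·0.8029 = 38.71 mg/L.
At the second outfall, C = (40.21·38.71 + 5.670·280.0) / (40.21 + 5.670) = 68.53 mg/L.

68.5 mg/L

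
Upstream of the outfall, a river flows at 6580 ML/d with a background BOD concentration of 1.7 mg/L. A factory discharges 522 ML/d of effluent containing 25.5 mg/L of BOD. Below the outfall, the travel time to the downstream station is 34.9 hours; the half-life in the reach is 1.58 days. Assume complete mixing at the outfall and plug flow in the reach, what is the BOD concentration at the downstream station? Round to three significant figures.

1.82 mg/L

Conservation of mass: C = (6580·1.700 + 522.0·25.50) / 7102 = 24500/7102 = 3.449 mg/L.
Half-life 1.58 d → k = ln 2 / 1.58 = 0.4387 d⁻¹.
Decay over the reach: 3.449·exp(−kt) = 3.449·0.5284 = 1.823 mg/L.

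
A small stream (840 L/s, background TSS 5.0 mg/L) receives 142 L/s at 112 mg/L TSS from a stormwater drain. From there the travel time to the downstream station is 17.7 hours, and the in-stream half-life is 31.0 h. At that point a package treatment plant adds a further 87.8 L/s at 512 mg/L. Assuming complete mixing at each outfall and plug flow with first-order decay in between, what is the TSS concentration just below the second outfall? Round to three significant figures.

54.7 mg/L

Flow-weighted average: C = (840.0·5.000 + 142.0·112.0) / 982.0 = 20100/982.0 = 20.47 mg/L; combined flow 982.0 L/s.
Half-life 31.0 h → k = ln 2 / 31.0 = 0.02236 h⁻¹ = 0.5366 d⁻¹.
Applying C = C₀e^(−kt): 20.47 × 0.6732 = 13.78 mg/L.
Second outfall: C = (982.0·13.78 + 87.80·512.0)/1070 = 54.67 mg/L.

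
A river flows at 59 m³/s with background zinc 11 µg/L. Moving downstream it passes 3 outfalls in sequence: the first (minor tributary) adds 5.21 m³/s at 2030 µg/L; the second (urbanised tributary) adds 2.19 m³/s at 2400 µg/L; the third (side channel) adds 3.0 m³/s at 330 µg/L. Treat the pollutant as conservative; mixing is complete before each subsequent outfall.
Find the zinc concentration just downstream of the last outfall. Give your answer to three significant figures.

Below outfall 1: Q → 64.21 m³/s, C = (59.00·11.00 + 5.210·2030)/64.21 = 174.8 µg/L.
Below outfall 2: Q → 66.40 m³/s, C = (64.21·174.8 + 2.190·2400)/66.40 = 248.2 µg/L.
Below outfall 3: Q → 69.40 m³/s, C = (66.40·248.2 + 3.000·330.0)/69.40 = 251.7 µg/L.

252 µg/L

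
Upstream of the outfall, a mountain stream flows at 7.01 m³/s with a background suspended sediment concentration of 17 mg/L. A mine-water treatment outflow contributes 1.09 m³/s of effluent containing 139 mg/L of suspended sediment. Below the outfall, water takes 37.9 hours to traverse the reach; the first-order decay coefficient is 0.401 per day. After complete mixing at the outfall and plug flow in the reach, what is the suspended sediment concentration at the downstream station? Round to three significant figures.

Mass balance: C = (7.010·17.00 + 1.090·139.0) / 8.100 = 270.7/8.100 = 33.42 mg/L.
Decay over the reach: 33.42·exp(−kt) = 33.42·0.5309 = 17.74 mg/L.

17.7 mg/L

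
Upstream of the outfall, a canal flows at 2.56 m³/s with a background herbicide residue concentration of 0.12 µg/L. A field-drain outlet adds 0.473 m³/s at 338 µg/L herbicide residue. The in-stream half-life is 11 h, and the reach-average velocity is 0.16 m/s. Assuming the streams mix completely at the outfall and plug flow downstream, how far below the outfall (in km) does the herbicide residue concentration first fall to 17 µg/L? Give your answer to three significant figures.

10.4 km

Mixed concentration C = ΣQC/ΣQ = (2.560·0.1200 + 0.4730·338.0) / 3.033 = 160.2/3.033 = 52.81 µg/L.
Half-life 11 h → k = ln 2 / 11 = 0.06301 h⁻¹ = 1.512 d⁻¹.
Set 52.81·exp(−k·t) = 17 → t = ln(52.81/17)/k = 64760 s = 17.99 h.
Distance = v·t = 0.16·64760 = 10360 m = 10.36 km.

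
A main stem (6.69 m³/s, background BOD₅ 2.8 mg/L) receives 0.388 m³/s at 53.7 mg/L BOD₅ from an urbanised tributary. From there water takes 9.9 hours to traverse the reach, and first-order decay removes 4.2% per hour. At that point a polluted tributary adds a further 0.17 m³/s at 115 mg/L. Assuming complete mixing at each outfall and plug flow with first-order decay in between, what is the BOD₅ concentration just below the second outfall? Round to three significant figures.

Mixed concentration C = ΣQC/ΣQ = (6.690·2.800 + 0.3880·53.70) / 7.078 = 39.57/7.078 = 5.590 mg/L; combined flow 7.078 m³/s.
4.2%/h lost → k = −ln(1 − 0.042) = 0.04291 h⁻¹.
After decay, C = 5.590 × e^(−kt) = 5.590 × 0.6539 = 3.656 mg/L.
At the second outfall, C = (7.078·3.656 + 0.1700·115.0) / (7.078 + 0.1700) = 6.267 mg/L.

6.27 mg/L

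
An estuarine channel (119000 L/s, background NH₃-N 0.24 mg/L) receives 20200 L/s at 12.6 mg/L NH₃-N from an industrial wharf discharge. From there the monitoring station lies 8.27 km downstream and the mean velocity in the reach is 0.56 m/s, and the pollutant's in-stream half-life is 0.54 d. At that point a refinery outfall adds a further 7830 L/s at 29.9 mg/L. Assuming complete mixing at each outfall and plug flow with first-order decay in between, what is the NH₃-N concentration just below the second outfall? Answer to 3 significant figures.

3.14 mg/L

After mixing, C = (119000·0.2400 + 20200·12.60) / 139200 = 283100/139200 = 2.034 mg/L; combined flow 139200 L/s.
Travel time t = 8.27·1000 / 0.56 = 14770 s = 4.102 h.
Half-life 0.54 d → k = ln 2 / 0.54 = 1.284 d⁻¹.
First-order decay: C = 2.034·exp(−k·t) = 2.034·0.8030 = 1.633 mg/L.
Second outfall: C = (139200·1.633 + 7830·29.90)/147000 = 3.138 mg/L.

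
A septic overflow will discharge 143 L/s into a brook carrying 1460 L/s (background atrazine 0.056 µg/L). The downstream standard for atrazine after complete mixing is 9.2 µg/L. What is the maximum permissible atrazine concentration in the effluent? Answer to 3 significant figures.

At the limit, (Qr·Cr + Qe·Cₑ)/(Qr + Qe) = 9.2:
Cₑ = (1603·9.2 − 1460·0.05600) / 143.0 = 102.6 µg/L.

103 µg/L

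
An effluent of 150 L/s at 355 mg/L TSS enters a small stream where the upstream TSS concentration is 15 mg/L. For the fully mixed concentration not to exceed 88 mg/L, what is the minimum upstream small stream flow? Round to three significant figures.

549 L/s

Set C_mix = 88: (Q·15.00 + 150.0·355.0) / (Q + 150.0) = 88
→ Q = 150.0·(355.0 − 88)/(88 − 15.00) = 548.6 L/s.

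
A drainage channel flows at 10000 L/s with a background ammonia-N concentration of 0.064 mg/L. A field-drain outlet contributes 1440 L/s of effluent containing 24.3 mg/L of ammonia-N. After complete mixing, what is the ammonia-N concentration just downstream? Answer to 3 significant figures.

3.11 mg/L

Mixed concentration C = ΣQC/ΣQ = (10000·0.06400 + 1440·24.30) / 11440 = 35630/11440 = 3.115 mg/L.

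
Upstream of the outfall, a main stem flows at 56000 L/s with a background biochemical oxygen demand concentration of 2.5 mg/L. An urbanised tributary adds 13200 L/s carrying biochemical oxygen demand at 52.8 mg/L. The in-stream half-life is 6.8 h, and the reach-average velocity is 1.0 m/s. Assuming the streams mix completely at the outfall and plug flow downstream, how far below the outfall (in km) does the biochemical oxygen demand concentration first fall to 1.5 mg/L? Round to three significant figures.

73.7 km

Conservation of mass: C = (56000·2.500 + 13200·52.80) / 69200 = 837000/69200 = 12.09 mg/L.
Half-life 6.8 h → k = ln 2 / 6.8 = 0.1019 h⁻¹ = 2.446 d⁻¹.
Set 12.09·exp(−k·t) = 1.5 → t = ln(12.09/1.5)/k = 73720 s = 20.48 h.
Distance = v·t = 1.0·73720 = 73720 m = 73.72 km.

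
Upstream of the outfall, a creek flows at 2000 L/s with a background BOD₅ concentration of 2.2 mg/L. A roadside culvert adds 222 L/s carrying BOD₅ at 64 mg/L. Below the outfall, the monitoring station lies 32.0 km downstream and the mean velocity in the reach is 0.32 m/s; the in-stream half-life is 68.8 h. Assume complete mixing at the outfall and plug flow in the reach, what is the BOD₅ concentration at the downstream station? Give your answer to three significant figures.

6.33 mg/L

Flow-weighted average: C = (2000·2.200 + 222.0·64.00) / 2222 = 18610/2222 = 8.374 mg/L.
Travel time t = 32.0·1000 / 0.32 = 100000 s = 27.78 h.
Half-life 68.8 h → k = ln 2 / 68.8 = 0.01007 h⁻¹ = 0.2418 d⁻¹.
First-order decay: C = 8.374·exp(−k·t) = 8.374·0.7559 = 6.330 mg/L.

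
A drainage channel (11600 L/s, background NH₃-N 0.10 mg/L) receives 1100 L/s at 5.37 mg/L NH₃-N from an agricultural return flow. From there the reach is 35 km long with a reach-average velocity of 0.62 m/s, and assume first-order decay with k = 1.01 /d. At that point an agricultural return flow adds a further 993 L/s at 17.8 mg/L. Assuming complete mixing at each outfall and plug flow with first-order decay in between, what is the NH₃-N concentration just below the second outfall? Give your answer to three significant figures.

After mixing, C = (11600·0.1000 + 1100·5.370) / 12700 = 7067/12700 = 0.5565 mg/L; combined flow 12700 L/s.
Travel time t = 35·1000 / 0.62 = 56450 s = 15.68 h.
Decay over the reach: 0.5565·exp(−kt) = 0.5565·0.5169 = 0.2876 mg/L.
Second outfall: C = (12700·0.2876 + 993.0·17.80)/13690 = 1.558 mg/L.

1.56 mg/L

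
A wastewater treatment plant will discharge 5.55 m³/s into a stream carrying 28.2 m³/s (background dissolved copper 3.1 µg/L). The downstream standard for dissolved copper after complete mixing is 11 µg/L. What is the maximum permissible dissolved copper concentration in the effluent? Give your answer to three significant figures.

51.1 µg/L

At the limit, (Qr·Cr + Qe·Cₑ)/(Qr + Qe) = 11:
Cₑ = (33.75·11 − 28.20·3.100) / 5.550 = 51.14 µg/L.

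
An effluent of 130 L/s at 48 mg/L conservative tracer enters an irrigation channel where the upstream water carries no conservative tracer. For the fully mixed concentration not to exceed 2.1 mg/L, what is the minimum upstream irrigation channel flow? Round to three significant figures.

2840 L/s

Set C_mix = 2.1: (Q·0 + 130.0·48.00) / (Q + 130.0) = 2.1
→ Q = 130.0·(48.00 − 2.1)/(2.1 − 0) = 2841 L/s.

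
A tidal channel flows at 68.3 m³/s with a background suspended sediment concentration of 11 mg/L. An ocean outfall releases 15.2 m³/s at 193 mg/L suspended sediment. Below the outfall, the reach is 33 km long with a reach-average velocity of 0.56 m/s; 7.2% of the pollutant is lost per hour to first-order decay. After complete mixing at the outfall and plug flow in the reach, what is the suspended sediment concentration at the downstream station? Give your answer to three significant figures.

Mixed concentration C = ΣQC/ΣQ = (68.30·11.00 + 15.20·193.0) / 83.50 = 3685/83.50 = 44.13 mg/L.
Travel time t = 33·1000 / 0.56 = 58930 s = 16.37 h.
7.2%/h lost → k = −ln(1 − 0.072) = 0.07472 h⁻¹.
Applying C = C₀e^(−kt): 44.13 × 0.2943 = 12.99 mg/L.

13.0 mg/L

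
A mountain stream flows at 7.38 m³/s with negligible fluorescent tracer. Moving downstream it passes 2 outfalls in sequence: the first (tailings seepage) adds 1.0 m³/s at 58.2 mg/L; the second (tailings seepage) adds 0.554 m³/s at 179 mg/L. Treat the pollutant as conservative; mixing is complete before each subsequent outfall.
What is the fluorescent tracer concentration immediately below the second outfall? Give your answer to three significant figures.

Outfall 1: combined Q = 8.380 m³/s; C = (7.380·0 + 1.000·58.20)/8.380 = 6.945 mg/L.
Outfall 2: combined Q = 8.934 m³/s; C = (8.380·6.945 + 0.5540·179.0)/8.934 = 17.61 mg/L.

17.6 mg/L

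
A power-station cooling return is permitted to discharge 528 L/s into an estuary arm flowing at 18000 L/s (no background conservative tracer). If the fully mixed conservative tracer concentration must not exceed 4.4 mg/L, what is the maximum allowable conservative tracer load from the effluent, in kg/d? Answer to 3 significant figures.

Mass balance at the limit: 18000·0 + 528.0·Cₑ = 18530·4.4 → Cₑ = 154.4 mg/L.
528.0 L/s = 0.5280 m³/s. Load = 0.5280 m³/s × 154.4 g/m³ × 86 400 s/d = 7044 kg/d.

7040 kg/d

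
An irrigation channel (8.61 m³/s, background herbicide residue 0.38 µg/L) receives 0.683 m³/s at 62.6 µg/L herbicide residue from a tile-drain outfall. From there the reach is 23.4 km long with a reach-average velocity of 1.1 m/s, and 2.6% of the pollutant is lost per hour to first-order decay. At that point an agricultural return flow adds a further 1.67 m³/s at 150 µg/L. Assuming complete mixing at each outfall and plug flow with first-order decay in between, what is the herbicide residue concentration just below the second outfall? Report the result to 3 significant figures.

26.4 µg/L

Conservation of mass: C = (8.610·0.3800 + 0.6830·62.60) / 9.293 = 46.03/9.293 = 4.953 µg/L; combined flow 9.293 m³/s.
Travel time t = 23.4·1000 / 1.1 = 21270 s = 5.909 h.
2.6%/h lost → k = −ln(1 − 0.026) = 0.02634 h⁻¹.
Applying C = C₀e^(−kt): 4.953 × 0.8558 = 4.239 µg/L.
At the second outfall, C = (9.293·4.239 + 1.670·150.0) / (9.293 + 1.670) = 26.44 µg/L.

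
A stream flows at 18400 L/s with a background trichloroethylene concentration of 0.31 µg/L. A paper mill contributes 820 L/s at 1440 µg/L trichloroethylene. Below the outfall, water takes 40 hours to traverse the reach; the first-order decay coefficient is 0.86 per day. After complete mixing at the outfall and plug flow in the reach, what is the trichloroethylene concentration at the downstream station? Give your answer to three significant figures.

14.7 µg/L

Conservation of mass: C = (18400·0.3100 + 820.0·1440) / 19220 = 1187000/19220 = 61.73 µg/L.
Decay over the reach: 61.73·exp(−kt) = 61.73·0.2385 = 14.72 µg/L.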